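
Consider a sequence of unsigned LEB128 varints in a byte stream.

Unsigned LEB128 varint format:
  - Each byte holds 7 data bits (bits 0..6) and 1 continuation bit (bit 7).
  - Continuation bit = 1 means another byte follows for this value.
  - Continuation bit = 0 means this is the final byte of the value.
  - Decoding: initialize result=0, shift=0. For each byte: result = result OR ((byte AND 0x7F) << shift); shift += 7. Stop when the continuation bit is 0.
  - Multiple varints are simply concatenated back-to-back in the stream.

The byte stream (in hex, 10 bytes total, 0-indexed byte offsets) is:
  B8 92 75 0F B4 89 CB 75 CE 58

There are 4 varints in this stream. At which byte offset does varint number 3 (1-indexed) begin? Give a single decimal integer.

Answer: 4

Derivation:
  byte[0]=0xB8 cont=1 payload=0x38=56: acc |= 56<<0 -> acc=56 shift=7
  byte[1]=0x92 cont=1 payload=0x12=18: acc |= 18<<7 -> acc=2360 shift=14
  byte[2]=0x75 cont=0 payload=0x75=117: acc |= 117<<14 -> acc=1919288 shift=21 [end]
Varint 1: bytes[0:3] = B8 92 75 -> value 1919288 (3 byte(s))
  byte[3]=0x0F cont=0 payload=0x0F=15: acc |= 15<<0 -> acc=15 shift=7 [end]
Varint 2: bytes[3:4] = 0F -> value 15 (1 byte(s))
  byte[4]=0xB4 cont=1 payload=0x34=52: acc |= 52<<0 -> acc=52 shift=7
  byte[5]=0x89 cont=1 payload=0x09=9: acc |= 9<<7 -> acc=1204 shift=14
  byte[6]=0xCB cont=1 payload=0x4B=75: acc |= 75<<14 -> acc=1230004 shift=21
  byte[7]=0x75 cont=0 payload=0x75=117: acc |= 117<<21 -> acc=246596788 shift=28 [end]
Varint 3: bytes[4:8] = B4 89 CB 75 -> value 246596788 (4 byte(s))
  byte[8]=0xCE cont=1 payload=0x4E=78: acc |= 78<<0 -> acc=78 shift=7
  byte[9]=0x58 cont=0 payload=0x58=88: acc |= 88<<7 -> acc=11342 shift=14 [end]
Varint 4: bytes[8:10] = CE 58 -> value 11342 (2 byte(s))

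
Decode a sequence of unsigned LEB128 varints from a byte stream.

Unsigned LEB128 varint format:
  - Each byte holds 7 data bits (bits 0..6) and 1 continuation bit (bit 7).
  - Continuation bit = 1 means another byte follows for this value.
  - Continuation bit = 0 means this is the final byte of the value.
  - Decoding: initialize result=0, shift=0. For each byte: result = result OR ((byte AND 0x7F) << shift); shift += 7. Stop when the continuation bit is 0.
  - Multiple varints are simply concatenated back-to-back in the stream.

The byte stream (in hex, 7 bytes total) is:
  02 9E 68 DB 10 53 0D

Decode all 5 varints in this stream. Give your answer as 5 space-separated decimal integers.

Answer: 2 13342 2139 83 13

Derivation:
  byte[0]=0x02 cont=0 payload=0x02=2: acc |= 2<<0 -> acc=2 shift=7 [end]
Varint 1: bytes[0:1] = 02 -> value 2 (1 byte(s))
  byte[1]=0x9E cont=1 payload=0x1E=30: acc |= 30<<0 -> acc=30 shift=7
  byte[2]=0x68 cont=0 payload=0x68=104: acc |= 104<<7 -> acc=13342 shift=14 [end]
Varint 2: bytes[1:3] = 9E 68 -> value 13342 (2 byte(s))
  byte[3]=0xDB cont=1 payload=0x5B=91: acc |= 91<<0 -> acc=91 shift=7
  byte[4]=0x10 cont=0 payload=0x10=16: acc |= 16<<7 -> acc=2139 shift=14 [end]
Varint 3: bytes[3:5] = DB 10 -> value 2139 (2 byte(s))
  byte[5]=0x53 cont=0 payload=0x53=83: acc |= 83<<0 -> acc=83 shift=7 [end]
Varint 4: bytes[5:6] = 53 -> value 83 (1 byte(s))
  byte[6]=0x0D cont=0 payload=0x0D=13: acc |= 13<<0 -> acc=13 shift=7 [end]
Varint 5: bytes[6:7] = 0D -> value 13 (1 byte(s))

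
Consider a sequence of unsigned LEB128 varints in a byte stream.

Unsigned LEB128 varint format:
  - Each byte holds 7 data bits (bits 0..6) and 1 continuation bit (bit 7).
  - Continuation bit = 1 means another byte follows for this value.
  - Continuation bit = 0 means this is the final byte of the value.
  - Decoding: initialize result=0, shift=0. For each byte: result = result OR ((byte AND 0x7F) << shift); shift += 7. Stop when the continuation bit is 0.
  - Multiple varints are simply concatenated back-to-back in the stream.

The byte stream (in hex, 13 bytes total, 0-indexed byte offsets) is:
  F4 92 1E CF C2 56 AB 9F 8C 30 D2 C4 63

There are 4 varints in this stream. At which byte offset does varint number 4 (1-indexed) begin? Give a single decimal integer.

Answer: 10

Derivation:
  byte[0]=0xF4 cont=1 payload=0x74=116: acc |= 116<<0 -> acc=116 shift=7
  byte[1]=0x92 cont=1 payload=0x12=18: acc |= 18<<7 -> acc=2420 shift=14
  byte[2]=0x1E cont=0 payload=0x1E=30: acc |= 30<<14 -> acc=493940 shift=21 [end]
Varint 1: bytes[0:3] = F4 92 1E -> value 493940 (3 byte(s))
  byte[3]=0xCF cont=1 payload=0x4F=79: acc |= 79<<0 -> acc=79 shift=7
  byte[4]=0xC2 cont=1 payload=0x42=66: acc |= 66<<7 -> acc=8527 shift=14
  byte[5]=0x56 cont=0 payload=0x56=86: acc |= 86<<14 -> acc=1417551 shift=21 [end]
Varint 2: bytes[3:6] = CF C2 56 -> value 1417551 (3 byte(s))
  byte[6]=0xAB cont=1 payload=0x2B=43: acc |= 43<<0 -> acc=43 shift=7
  byte[7]=0x9F cont=1 payload=0x1F=31: acc |= 31<<7 -> acc=4011 shift=14
  byte[8]=0x8C cont=1 payload=0x0C=12: acc |= 12<<14 -> acc=200619 shift=21
  byte[9]=0x30 cont=0 payload=0x30=48: acc |= 48<<21 -> acc=100863915 shift=28 [end]
Varint 3: bytes[6:10] = AB 9F 8C 30 -> value 100863915 (4 byte(s))
  byte[10]=0xD2 cont=1 payload=0x52=82: acc |= 82<<0 -> acc=82 shift=7
  byte[11]=0xC4 cont=1 payload=0x44=68: acc |= 68<<7 -> acc=8786 shift=14
  byte[12]=0x63 cont=0 payload=0x63=99: acc |= 99<<14 -> acc=1630802 shift=21 [end]
Varint 4: bytes[10:13] = D2 C4 63 -> value 1630802 (3 byte(s))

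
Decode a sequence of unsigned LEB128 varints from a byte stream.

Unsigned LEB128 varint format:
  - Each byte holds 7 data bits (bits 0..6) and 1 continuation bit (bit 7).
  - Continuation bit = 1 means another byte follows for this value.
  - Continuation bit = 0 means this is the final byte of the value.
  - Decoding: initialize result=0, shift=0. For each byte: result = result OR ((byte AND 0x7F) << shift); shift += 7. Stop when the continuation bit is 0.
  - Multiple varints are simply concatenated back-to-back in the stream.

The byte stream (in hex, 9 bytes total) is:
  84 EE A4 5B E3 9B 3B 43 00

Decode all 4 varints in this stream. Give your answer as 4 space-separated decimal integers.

Answer: 191444740 970211 67 0

Derivation:
  byte[0]=0x84 cont=1 payload=0x04=4: acc |= 4<<0 -> acc=4 shift=7
  byte[1]=0xEE cont=1 payload=0x6E=110: acc |= 110<<7 -> acc=14084 shift=14
  byte[2]=0xA4 cont=1 payload=0x24=36: acc |= 36<<14 -> acc=603908 shift=21
  byte[3]=0x5B cont=0 payload=0x5B=91: acc |= 91<<21 -> acc=191444740 shift=28 [end]
Varint 1: bytes[0:4] = 84 EE A4 5B -> value 191444740 (4 byte(s))
  byte[4]=0xE3 cont=1 payload=0x63=99: acc |= 99<<0 -> acc=99 shift=7
  byte[5]=0x9B cont=1 payload=0x1B=27: acc |= 27<<7 -> acc=3555 shift=14
  byte[6]=0x3B cont=0 payload=0x3B=59: acc |= 59<<14 -> acc=970211 shift=21 [end]
Varint 2: bytes[4:7] = E3 9B 3B -> value 970211 (3 byte(s))
  byte[7]=0x43 cont=0 payload=0x43=67: acc |= 67<<0 -> acc=67 shift=7 [end]
Varint 3: bytes[7:8] = 43 -> value 67 (1 byte(s))
  byte[8]=0x00 cont=0 payload=0x00=0: acc |= 0<<0 -> acc=0 shift=7 [end]
Varint 4: bytes[8:9] = 00 -> value 0 (1 byte(s))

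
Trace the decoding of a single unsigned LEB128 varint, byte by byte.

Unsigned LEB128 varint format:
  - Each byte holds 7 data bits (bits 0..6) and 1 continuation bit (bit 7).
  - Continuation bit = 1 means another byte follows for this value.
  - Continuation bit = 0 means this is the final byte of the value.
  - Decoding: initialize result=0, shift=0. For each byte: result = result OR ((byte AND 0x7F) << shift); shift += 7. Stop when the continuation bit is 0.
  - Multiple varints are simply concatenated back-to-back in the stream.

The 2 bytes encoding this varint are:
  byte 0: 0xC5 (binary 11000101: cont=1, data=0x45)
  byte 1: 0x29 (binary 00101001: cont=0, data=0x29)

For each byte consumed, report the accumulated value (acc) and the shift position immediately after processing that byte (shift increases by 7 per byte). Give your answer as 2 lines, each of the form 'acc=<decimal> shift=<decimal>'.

byte 0=0xC5: payload=0x45=69, contrib = 69<<0 = 69; acc -> 69, shift -> 7
byte 1=0x29: payload=0x29=41, contrib = 41<<7 = 5248; acc -> 5317, shift -> 14

Answer: acc=69 shift=7
acc=5317 shift=14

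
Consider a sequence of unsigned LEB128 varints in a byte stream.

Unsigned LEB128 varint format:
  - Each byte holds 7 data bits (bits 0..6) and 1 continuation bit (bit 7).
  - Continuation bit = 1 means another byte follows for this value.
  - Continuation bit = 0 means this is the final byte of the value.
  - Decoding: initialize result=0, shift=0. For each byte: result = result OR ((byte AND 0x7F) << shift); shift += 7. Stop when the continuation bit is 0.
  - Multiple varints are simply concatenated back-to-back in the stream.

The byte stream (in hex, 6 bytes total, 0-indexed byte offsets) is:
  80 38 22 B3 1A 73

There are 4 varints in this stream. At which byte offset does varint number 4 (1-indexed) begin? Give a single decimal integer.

  byte[0]=0x80 cont=1 payload=0x00=0: acc |= 0<<0 -> acc=0 shift=7
  byte[1]=0x38 cont=0 payload=0x38=56: acc |= 56<<7 -> acc=7168 shift=14 [end]
Varint 1: bytes[0:2] = 80 38 -> value 7168 (2 byte(s))
  byte[2]=0x22 cont=0 payload=0x22=34: acc |= 34<<0 -> acc=34 shift=7 [end]
Varint 2: bytes[2:3] = 22 -> value 34 (1 byte(s))
  byte[3]=0xB3 cont=1 payload=0x33=51: acc |= 51<<0 -> acc=51 shift=7
  byte[4]=0x1A cont=0 payload=0x1A=26: acc |= 26<<7 -> acc=3379 shift=14 [end]
Varint 3: bytes[3:5] = B3 1A -> value 3379 (2 byte(s))
  byte[5]=0x73 cont=0 payload=0x73=115: acc |= 115<<0 -> acc=115 shift=7 [end]
Varint 4: bytes[5:6] = 73 -> value 115 (1 byte(s))

Answer: 5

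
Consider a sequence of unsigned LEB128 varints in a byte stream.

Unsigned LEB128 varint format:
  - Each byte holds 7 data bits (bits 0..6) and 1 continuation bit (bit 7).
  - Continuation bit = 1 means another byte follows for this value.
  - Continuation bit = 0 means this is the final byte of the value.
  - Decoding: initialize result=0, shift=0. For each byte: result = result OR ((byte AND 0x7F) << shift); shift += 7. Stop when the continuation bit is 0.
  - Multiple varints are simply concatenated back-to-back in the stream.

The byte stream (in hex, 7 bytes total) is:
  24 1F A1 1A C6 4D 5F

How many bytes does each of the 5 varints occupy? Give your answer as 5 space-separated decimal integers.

Answer: 1 1 2 2 1

Derivation:
  byte[0]=0x24 cont=0 payload=0x24=36: acc |= 36<<0 -> acc=36 shift=7 [end]
Varint 1: bytes[0:1] = 24 -> value 36 (1 byte(s))
  byte[1]=0x1F cont=0 payload=0x1F=31: acc |= 31<<0 -> acc=31 shift=7 [end]
Varint 2: bytes[1:2] = 1F -> value 31 (1 byte(s))
  byte[2]=0xA1 cont=1 payload=0x21=33: acc |= 33<<0 -> acc=33 shift=7
  byte[3]=0x1A cont=0 payload=0x1A=26: acc |= 26<<7 -> acc=3361 shift=14 [end]
Varint 3: bytes[2:4] = A1 1A -> value 3361 (2 byte(s))
  byte[4]=0xC6 cont=1 payload=0x46=70: acc |= 70<<0 -> acc=70 shift=7
  byte[5]=0x4D cont=0 payload=0x4D=77: acc |= 77<<7 -> acc=9926 shift=14 [end]
Varint 4: bytes[4:6] = C6 4D -> value 9926 (2 byte(s))
  byte[6]=0x5F cont=0 payload=0x5F=95: acc |= 95<<0 -> acc=95 shift=7 [end]
Varint 5: bytes[6:7] = 5F -> value 95 (1 byte(s))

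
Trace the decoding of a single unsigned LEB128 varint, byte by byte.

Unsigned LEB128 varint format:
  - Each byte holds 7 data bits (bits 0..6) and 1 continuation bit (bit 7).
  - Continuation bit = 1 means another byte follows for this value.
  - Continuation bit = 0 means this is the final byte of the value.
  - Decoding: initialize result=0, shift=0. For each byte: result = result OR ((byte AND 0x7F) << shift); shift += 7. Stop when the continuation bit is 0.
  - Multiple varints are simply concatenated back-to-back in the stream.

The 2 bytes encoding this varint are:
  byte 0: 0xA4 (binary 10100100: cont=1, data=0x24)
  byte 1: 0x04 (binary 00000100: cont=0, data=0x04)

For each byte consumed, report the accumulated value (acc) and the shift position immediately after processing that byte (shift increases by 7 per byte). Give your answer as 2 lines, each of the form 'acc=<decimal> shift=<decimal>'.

byte 0=0xA4: payload=0x24=36, contrib = 36<<0 = 36; acc -> 36, shift -> 7
byte 1=0x04: payload=0x04=4, contrib = 4<<7 = 512; acc -> 548, shift -> 14

Answer: acc=36 shift=7
acc=548 shift=14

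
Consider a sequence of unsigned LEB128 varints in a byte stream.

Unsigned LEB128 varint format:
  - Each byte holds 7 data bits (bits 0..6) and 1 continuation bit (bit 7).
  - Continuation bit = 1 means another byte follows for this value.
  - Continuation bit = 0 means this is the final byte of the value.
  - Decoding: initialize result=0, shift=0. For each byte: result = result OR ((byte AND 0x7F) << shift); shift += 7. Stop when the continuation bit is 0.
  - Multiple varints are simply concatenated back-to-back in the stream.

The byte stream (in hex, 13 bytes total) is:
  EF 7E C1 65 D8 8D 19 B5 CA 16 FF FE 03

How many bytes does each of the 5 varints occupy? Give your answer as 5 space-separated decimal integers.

  byte[0]=0xEF cont=1 payload=0x6F=111: acc |= 111<<0 -> acc=111 shift=7
  byte[1]=0x7E cont=0 payload=0x7E=126: acc |= 126<<7 -> acc=16239 shift=14 [end]
Varint 1: bytes[0:2] = EF 7E -> value 16239 (2 byte(s))
  byte[2]=0xC1 cont=1 payload=0x41=65: acc |= 65<<0 -> acc=65 shift=7
  byte[3]=0x65 cont=0 payload=0x65=101: acc |= 101<<7 -> acc=12993 shift=14 [end]
Varint 2: bytes[2:4] = C1 65 -> value 12993 (2 byte(s))
  byte[4]=0xD8 cont=1 payload=0x58=88: acc |= 88<<0 -> acc=88 shift=7
  byte[5]=0x8D cont=1 payload=0x0D=13: acc |= 13<<7 -> acc=1752 shift=14
  byte[6]=0x19 cont=0 payload=0x19=25: acc |= 25<<14 -> acc=411352 shift=21 [end]
Varint 3: bytes[4:7] = D8 8D 19 -> value 411352 (3 byte(s))
  byte[7]=0xB5 cont=1 payload=0x35=53: acc |= 53<<0 -> acc=53 shift=7
  byte[8]=0xCA cont=1 payload=0x4A=74: acc |= 74<<7 -> acc=9525 shift=14
  byte[9]=0x16 cont=0 payload=0x16=22: acc |= 22<<14 -> acc=369973 shift=21 [end]
Varint 4: bytes[7:10] = B5 CA 16 -> value 369973 (3 byte(s))
  byte[10]=0xFF cont=1 payload=0x7F=127: acc |= 127<<0 -> acc=127 shift=7
  byte[11]=0xFE cont=1 payload=0x7E=126: acc |= 126<<7 -> acc=16255 shift=14
  byte[12]=0x03 cont=0 payload=0x03=3: acc |= 3<<14 -> acc=65407 shift=21 [end]
Varint 5: bytes[10:13] = FF FE 03 -> value 65407 (3 byte(s))

Answer: 2 2 3 3 3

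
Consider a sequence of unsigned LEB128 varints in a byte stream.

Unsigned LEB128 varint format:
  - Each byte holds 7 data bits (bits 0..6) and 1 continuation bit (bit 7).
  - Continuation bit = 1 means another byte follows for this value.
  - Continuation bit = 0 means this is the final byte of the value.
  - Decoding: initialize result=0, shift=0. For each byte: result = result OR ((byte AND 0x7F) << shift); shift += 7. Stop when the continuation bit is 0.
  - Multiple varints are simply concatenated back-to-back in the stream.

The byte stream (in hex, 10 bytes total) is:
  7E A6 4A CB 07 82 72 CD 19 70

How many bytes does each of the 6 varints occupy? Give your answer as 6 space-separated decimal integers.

  byte[0]=0x7E cont=0 payload=0x7E=126: acc |= 126<<0 -> acc=126 shift=7 [end]
Varint 1: bytes[0:1] = 7E -> value 126 (1 byte(s))
  byte[1]=0xA6 cont=1 payload=0x26=38: acc |= 38<<0 -> acc=38 shift=7
  byte[2]=0x4A cont=0 payload=0x4A=74: acc |= 74<<7 -> acc=9510 shift=14 [end]
Varint 2: bytes[1:3] = A6 4A -> value 9510 (2 byte(s))
  byte[3]=0xCB cont=1 payload=0x4B=75: acc |= 75<<0 -> acc=75 shift=7
  byte[4]=0x07 cont=0 payload=0x07=7: acc |= 7<<7 -> acc=971 shift=14 [end]
Varint 3: bytes[3:5] = CB 07 -> value 971 (2 byte(s))
  byte[5]=0x82 cont=1 payload=0x02=2: acc |= 2<<0 -> acc=2 shift=7
  byte[6]=0x72 cont=0 payload=0x72=114: acc |= 114<<7 -> acc=14594 shift=14 [end]
Varint 4: bytes[5:7] = 82 72 -> value 14594 (2 byte(s))
  byte[7]=0xCD cont=1 payload=0x4D=77: acc |= 77<<0 -> acc=77 shift=7
  byte[8]=0x19 cont=0 payload=0x19=25: acc |= 25<<7 -> acc=3277 shift=14 [end]
Varint 5: bytes[7:9] = CD 19 -> value 3277 (2 byte(s))
  byte[9]=0x70 cont=0 payload=0x70=112: acc |= 112<<0 -> acc=112 shift=7 [end]
Varint 6: bytes[9:10] = 70 -> value 112 (1 byte(s))

Answer: 1 2 2 2 2 1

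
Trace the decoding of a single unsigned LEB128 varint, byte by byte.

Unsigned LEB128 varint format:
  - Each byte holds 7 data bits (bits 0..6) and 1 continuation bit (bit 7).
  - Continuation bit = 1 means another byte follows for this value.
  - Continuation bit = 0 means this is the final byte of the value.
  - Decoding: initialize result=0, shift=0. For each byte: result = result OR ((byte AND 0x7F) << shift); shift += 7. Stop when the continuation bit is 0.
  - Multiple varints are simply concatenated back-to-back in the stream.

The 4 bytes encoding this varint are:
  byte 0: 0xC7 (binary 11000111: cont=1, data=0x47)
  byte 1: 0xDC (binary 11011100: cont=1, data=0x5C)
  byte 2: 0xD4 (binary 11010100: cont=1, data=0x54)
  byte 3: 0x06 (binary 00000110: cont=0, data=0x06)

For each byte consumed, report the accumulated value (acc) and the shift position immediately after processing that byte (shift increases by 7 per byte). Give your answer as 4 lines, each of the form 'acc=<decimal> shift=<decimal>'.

byte 0=0xC7: payload=0x47=71, contrib = 71<<0 = 71; acc -> 71, shift -> 7
byte 1=0xDC: payload=0x5C=92, contrib = 92<<7 = 11776; acc -> 11847, shift -> 14
byte 2=0xD4: payload=0x54=84, contrib = 84<<14 = 1376256; acc -> 1388103, shift -> 21
byte 3=0x06: payload=0x06=6, contrib = 6<<21 = 12582912; acc -> 13971015, shift -> 28

Answer: acc=71 shift=7
acc=11847 shift=14
acc=1388103 shift=21
acc=13971015 shift=28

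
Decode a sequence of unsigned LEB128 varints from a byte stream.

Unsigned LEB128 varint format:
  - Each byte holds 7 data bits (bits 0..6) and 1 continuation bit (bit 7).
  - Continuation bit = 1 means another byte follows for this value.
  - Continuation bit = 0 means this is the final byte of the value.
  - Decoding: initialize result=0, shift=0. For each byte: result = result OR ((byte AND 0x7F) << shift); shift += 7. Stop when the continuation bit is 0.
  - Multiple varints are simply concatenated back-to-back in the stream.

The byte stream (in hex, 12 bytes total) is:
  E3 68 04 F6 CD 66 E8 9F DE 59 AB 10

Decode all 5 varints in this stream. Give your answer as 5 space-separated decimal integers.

Answer: 13411 4 1681142 188190696 2091

Derivation:
  byte[0]=0xE3 cont=1 payload=0x63=99: acc |= 99<<0 -> acc=99 shift=7
  byte[1]=0x68 cont=0 payload=0x68=104: acc |= 104<<7 -> acc=13411 shift=14 [end]
Varint 1: bytes[0:2] = E3 68 -> value 13411 (2 byte(s))
  byte[2]=0x04 cont=0 payload=0x04=4: acc |= 4<<0 -> acc=4 shift=7 [end]
Varint 2: bytes[2:3] = 04 -> value 4 (1 byte(s))
  byte[3]=0xF6 cont=1 payload=0x76=118: acc |= 118<<0 -> acc=118 shift=7
  byte[4]=0xCD cont=1 payload=0x4D=77: acc |= 77<<7 -> acc=9974 shift=14
  byte[5]=0x66 cont=0 payload=0x66=102: acc |= 102<<14 -> acc=1681142 shift=21 [end]
Varint 3: bytes[3:6] = F6 CD 66 -> value 1681142 (3 byte(s))
  byte[6]=0xE8 cont=1 payload=0x68=104: acc |= 104<<0 -> acc=104 shift=7
  byte[7]=0x9F cont=1 payload=0x1F=31: acc |= 31<<7 -> acc=4072 shift=14
  byte[8]=0xDE cont=1 payload=0x5E=94: acc |= 94<<14 -> acc=1544168 shift=21
  byte[9]=0x59 cont=0 payload=0x59=89: acc |= 89<<21 -> acc=188190696 shift=28 [end]
Varint 4: bytes[6:10] = E8 9F DE 59 -> value 188190696 (4 byte(s))
  byte[10]=0xAB cont=1 payload=0x2B=43: acc |= 43<<0 -> acc=43 shift=7
  byte[11]=0x10 cont=0 payload=0x10=16: acc |= 16<<7 -> acc=2091 shift=14 [end]
Varint 5: bytes[10:12] = AB 10 -> value 2091 (2 byte(s))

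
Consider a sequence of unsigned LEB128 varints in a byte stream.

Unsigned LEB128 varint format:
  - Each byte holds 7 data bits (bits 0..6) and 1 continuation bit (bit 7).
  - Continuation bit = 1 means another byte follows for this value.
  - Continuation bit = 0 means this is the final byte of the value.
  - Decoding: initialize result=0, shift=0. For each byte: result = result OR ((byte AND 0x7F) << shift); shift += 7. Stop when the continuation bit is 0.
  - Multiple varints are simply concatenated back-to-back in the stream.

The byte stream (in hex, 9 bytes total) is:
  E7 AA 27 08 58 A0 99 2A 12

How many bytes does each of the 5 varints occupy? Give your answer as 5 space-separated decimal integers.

Answer: 3 1 1 3 1

Derivation:
  byte[0]=0xE7 cont=1 payload=0x67=103: acc |= 103<<0 -> acc=103 shift=7
  byte[1]=0xAA cont=1 payload=0x2A=42: acc |= 42<<7 -> acc=5479 shift=14
  byte[2]=0x27 cont=0 payload=0x27=39: acc |= 39<<14 -> acc=644455 shift=21 [end]
Varint 1: bytes[0:3] = E7 AA 27 -> value 644455 (3 byte(s))
  byte[3]=0x08 cont=0 payload=0x08=8: acc |= 8<<0 -> acc=8 shift=7 [end]
Varint 2: bytes[3:4] = 08 -> value 8 (1 byte(s))
  byte[4]=0x58 cont=0 payload=0x58=88: acc |= 88<<0 -> acc=88 shift=7 [end]
Varint 3: bytes[4:5] = 58 -> value 88 (1 byte(s))
  byte[5]=0xA0 cont=1 payload=0x20=32: acc |= 32<<0 -> acc=32 shift=7
  byte[6]=0x99 cont=1 payload=0x19=25: acc |= 25<<7 -> acc=3232 shift=14
  byte[7]=0x2A cont=0 payload=0x2A=42: acc |= 42<<14 -> acc=691360 shift=21 [end]
Varint 4: bytes[5:8] = A0 99 2A -> value 691360 (3 byte(s))
  byte[8]=0x12 cont=0 payload=0x12=18: acc |= 18<<0 -> acc=18 shift=7 [end]
Varint 5: bytes[8:9] = 12 -> value 18 (1 byte(s))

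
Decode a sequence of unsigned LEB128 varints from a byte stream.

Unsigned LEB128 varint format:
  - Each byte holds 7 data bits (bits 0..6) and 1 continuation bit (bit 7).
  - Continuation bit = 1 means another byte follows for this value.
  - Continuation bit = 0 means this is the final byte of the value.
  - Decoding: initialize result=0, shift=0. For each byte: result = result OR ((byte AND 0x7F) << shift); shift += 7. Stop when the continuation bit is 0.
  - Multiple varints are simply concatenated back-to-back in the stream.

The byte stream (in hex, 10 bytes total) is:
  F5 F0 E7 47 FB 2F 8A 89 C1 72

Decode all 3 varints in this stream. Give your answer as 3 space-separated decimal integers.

  byte[0]=0xF5 cont=1 payload=0x75=117: acc |= 117<<0 -> acc=117 shift=7
  byte[1]=0xF0 cont=1 payload=0x70=112: acc |= 112<<7 -> acc=14453 shift=14
  byte[2]=0xE7 cont=1 payload=0x67=103: acc |= 103<<14 -> acc=1702005 shift=21
  byte[3]=0x47 cont=0 payload=0x47=71: acc |= 71<<21 -> acc=150599797 shift=28 [end]
Varint 1: bytes[0:4] = F5 F0 E7 47 -> value 150599797 (4 byte(s))
  byte[4]=0xFB cont=1 payload=0x7B=123: acc |= 123<<0 -> acc=123 shift=7
  byte[5]=0x2F cont=0 payload=0x2F=47: acc |= 47<<7 -> acc=6139 shift=14 [end]
Varint 2: bytes[4:6] = FB 2F -> value 6139 (2 byte(s))
  byte[6]=0x8A cont=1 payload=0x0A=10: acc |= 10<<0 -> acc=10 shift=7
  byte[7]=0x89 cont=1 payload=0x09=9: acc |= 9<<7 -> acc=1162 shift=14
  byte[8]=0xC1 cont=1 payload=0x41=65: acc |= 65<<14 -> acc=1066122 shift=21
  byte[9]=0x72 cont=0 payload=0x72=114: acc |= 114<<21 -> acc=240141450 shift=28 [end]
Varint 3: bytes[6:10] = 8A 89 C1 72 -> value 240141450 (4 byte(s))

Answer: 150599797 6139 240141450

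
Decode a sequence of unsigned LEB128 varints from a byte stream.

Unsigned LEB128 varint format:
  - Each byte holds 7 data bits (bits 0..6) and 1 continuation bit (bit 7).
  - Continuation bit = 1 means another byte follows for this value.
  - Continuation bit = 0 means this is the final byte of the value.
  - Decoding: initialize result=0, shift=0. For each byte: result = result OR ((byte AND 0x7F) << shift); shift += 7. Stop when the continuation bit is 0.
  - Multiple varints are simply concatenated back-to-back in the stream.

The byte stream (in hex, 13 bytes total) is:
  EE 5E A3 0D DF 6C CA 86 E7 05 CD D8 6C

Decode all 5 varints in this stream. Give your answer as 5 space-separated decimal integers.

Answer: 12142 1699 13919 12174154 1780813

Derivation:
  byte[0]=0xEE cont=1 payload=0x6E=110: acc |= 110<<0 -> acc=110 shift=7
  byte[1]=0x5E cont=0 payload=0x5E=94: acc |= 94<<7 -> acc=12142 shift=14 [end]
Varint 1: bytes[0:2] = EE 5E -> value 12142 (2 byte(s))
  byte[2]=0xA3 cont=1 payload=0x23=35: acc |= 35<<0 -> acc=35 shift=7
  byte[3]=0x0D cont=0 payload=0x0D=13: acc |= 13<<7 -> acc=1699 shift=14 [end]
Varint 2: bytes[2:4] = A3 0D -> value 1699 (2 byte(s))
  byte[4]=0xDF cont=1 payload=0x5F=95: acc |= 95<<0 -> acc=95 shift=7
  byte[5]=0x6C cont=0 payload=0x6C=108: acc |= 108<<7 -> acc=13919 shift=14 [end]
Varint 3: bytes[4:6] = DF 6C -> value 13919 (2 byte(s))
  byte[6]=0xCA cont=1 payload=0x4A=74: acc |= 74<<0 -> acc=74 shift=7
  byte[7]=0x86 cont=1 payload=0x06=6: acc |= 6<<7 -> acc=842 shift=14
  byte[8]=0xE7 cont=1 payload=0x67=103: acc |= 103<<14 -> acc=1688394 shift=21
  byte[9]=0x05 cont=0 payload=0x05=5: acc |= 5<<21 -> acc=12174154 shift=28 [end]
Varint 4: bytes[6:10] = CA 86 E7 05 -> value 12174154 (4 byte(s))
  byte[10]=0xCD cont=1 payload=0x4D=77: acc |= 77<<0 -> acc=77 shift=7
  byte[11]=0xD8 cont=1 payload=0x58=88: acc |= 88<<7 -> acc=11341 shift=14
  byte[12]=0x6C cont=0 payload=0x6C=108: acc |= 108<<14 -> acc=1780813 shift=21 [end]
Varint 5: bytes[10:13] = CD D8 6C -> value 1780813 (3 byte(s))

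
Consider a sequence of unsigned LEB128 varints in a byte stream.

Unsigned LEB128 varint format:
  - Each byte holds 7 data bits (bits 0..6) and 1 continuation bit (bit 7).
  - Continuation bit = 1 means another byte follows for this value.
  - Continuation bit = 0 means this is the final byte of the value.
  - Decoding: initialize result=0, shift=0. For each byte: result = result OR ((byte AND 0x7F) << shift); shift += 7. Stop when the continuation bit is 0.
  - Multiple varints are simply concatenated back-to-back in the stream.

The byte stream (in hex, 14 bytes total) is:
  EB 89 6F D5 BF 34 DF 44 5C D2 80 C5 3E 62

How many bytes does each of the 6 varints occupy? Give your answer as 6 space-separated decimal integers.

Answer: 3 3 2 1 4 1

Derivation:
  byte[0]=0xEB cont=1 payload=0x6B=107: acc |= 107<<0 -> acc=107 shift=7
  byte[1]=0x89 cont=1 payload=0x09=9: acc |= 9<<7 -> acc=1259 shift=14
  byte[2]=0x6F cont=0 payload=0x6F=111: acc |= 111<<14 -> acc=1819883 shift=21 [end]
Varint 1: bytes[0:3] = EB 89 6F -> value 1819883 (3 byte(s))
  byte[3]=0xD5 cont=1 payload=0x55=85: acc |= 85<<0 -> acc=85 shift=7
  byte[4]=0xBF cont=1 payload=0x3F=63: acc |= 63<<7 -> acc=8149 shift=14
  byte[5]=0x34 cont=0 payload=0x34=52: acc |= 52<<14 -> acc=860117 shift=21 [end]
Varint 2: bytes[3:6] = D5 BF 34 -> value 860117 (3 byte(s))
  byte[6]=0xDF cont=1 payload=0x5F=95: acc |= 95<<0 -> acc=95 shift=7
  byte[7]=0x44 cont=0 payload=0x44=68: acc |= 68<<7 -> acc=8799 shift=14 [end]
Varint 3: bytes[6:8] = DF 44 -> value 8799 (2 byte(s))
  byte[8]=0x5C cont=0 payload=0x5C=92: acc |= 92<<0 -> acc=92 shift=7 [end]
Varint 4: bytes[8:9] = 5C -> value 92 (1 byte(s))
  byte[9]=0xD2 cont=1 payload=0x52=82: acc |= 82<<0 -> acc=82 shift=7
  byte[10]=0x80 cont=1 payload=0x00=0: acc |= 0<<7 -> acc=82 shift=14
  byte[11]=0xC5 cont=1 payload=0x45=69: acc |= 69<<14 -> acc=1130578 shift=21
  byte[12]=0x3E cont=0 payload=0x3E=62: acc |= 62<<21 -> acc=131154002 shift=28 [end]
Varint 5: bytes[9:13] = D2 80 C5 3E -> value 131154002 (4 byte(s))
  byte[13]=0x62 cont=0 payload=0x62=98: acc |= 98<<0 -> acc=98 shift=7 [end]
Varint 6: bytes[13:14] = 62 -> value 98 (1 byte(s))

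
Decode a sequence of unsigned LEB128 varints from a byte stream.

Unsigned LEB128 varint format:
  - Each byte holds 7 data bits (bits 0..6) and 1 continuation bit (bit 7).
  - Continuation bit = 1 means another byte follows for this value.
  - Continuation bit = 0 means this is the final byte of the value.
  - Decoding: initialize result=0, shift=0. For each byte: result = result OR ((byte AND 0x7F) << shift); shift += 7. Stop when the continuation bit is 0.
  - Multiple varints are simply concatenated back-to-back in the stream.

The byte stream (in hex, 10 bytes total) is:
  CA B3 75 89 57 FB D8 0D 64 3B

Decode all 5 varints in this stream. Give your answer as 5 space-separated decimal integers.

Answer: 1923530 11145 224379 100 59

Derivation:
  byte[0]=0xCA cont=1 payload=0x4A=74: acc |= 74<<0 -> acc=74 shift=7
  byte[1]=0xB3 cont=1 payload=0x33=51: acc |= 51<<7 -> acc=6602 shift=14
  byte[2]=0x75 cont=0 payload=0x75=117: acc |= 117<<14 -> acc=1923530 shift=21 [end]
Varint 1: bytes[0:3] = CA B3 75 -> value 1923530 (3 byte(s))
  byte[3]=0x89 cont=1 payload=0x09=9: acc |= 9<<0 -> acc=9 shift=7
  byte[4]=0x57 cont=0 payload=0x57=87: acc |= 87<<7 -> acc=11145 shift=14 [end]
Varint 2: bytes[3:5] = 89 57 -> value 11145 (2 byte(s))
  byte[5]=0xFB cont=1 payload=0x7B=123: acc |= 123<<0 -> acc=123 shift=7
  byte[6]=0xD8 cont=1 payload=0x58=88: acc |= 88<<7 -> acc=11387 shift=14
  byte[7]=0x0D cont=0 payload=0x0D=13: acc |= 13<<14 -> acc=224379 shift=21 [end]
Varint 3: bytes[5:8] = FB D8 0D -> value 224379 (3 byte(s))
  byte[8]=0x64 cont=0 payload=0x64=100: acc |= 100<<0 -> acc=100 shift=7 [end]
Varint 4: bytes[8:9] = 64 -> value 100 (1 byte(s))
  byte[9]=0x3B cont=0 payload=0x3B=59: acc |= 59<<0 -> acc=59 shift=7 [end]
Varint 5: bytes[9:10] = 3B -> value 59 (1 byte(s))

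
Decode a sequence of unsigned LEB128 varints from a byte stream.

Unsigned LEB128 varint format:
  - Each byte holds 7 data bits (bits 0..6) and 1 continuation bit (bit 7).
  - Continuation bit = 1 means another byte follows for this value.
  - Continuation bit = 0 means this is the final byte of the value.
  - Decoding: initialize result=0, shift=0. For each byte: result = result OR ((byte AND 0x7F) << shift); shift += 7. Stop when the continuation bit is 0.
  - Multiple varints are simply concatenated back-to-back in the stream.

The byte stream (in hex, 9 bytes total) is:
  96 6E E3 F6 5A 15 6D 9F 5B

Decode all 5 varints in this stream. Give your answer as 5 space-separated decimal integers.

Answer: 14102 1489763 21 109 11679

Derivation:
  byte[0]=0x96 cont=1 payload=0x16=22: acc |= 22<<0 -> acc=22 shift=7
  byte[1]=0x6E cont=0 payload=0x6E=110: acc |= 110<<7 -> acc=14102 shift=14 [end]
Varint 1: bytes[0:2] = 96 6E -> value 14102 (2 byte(s))
  byte[2]=0xE3 cont=1 payload=0x63=99: acc |= 99<<0 -> acc=99 shift=7
  byte[3]=0xF6 cont=1 payload=0x76=118: acc |= 118<<7 -> acc=15203 shift=14
  byte[4]=0x5A cont=0 payload=0x5A=90: acc |= 90<<14 -> acc=1489763 shift=21 [end]
Varint 2: bytes[2:5] = E3 F6 5A -> value 1489763 (3 byte(s))
  byte[5]=0x15 cont=0 payload=0x15=21: acc |= 21<<0 -> acc=21 shift=7 [end]
Varint 3: bytes[5:6] = 15 -> value 21 (1 byte(s))
  byte[6]=0x6D cont=0 payload=0x6D=109: acc |= 109<<0 -> acc=109 shift=7 [end]
Varint 4: bytes[6:7] = 6D -> value 109 (1 byte(s))
  byte[7]=0x9F cont=1 payload=0x1F=31: acc |= 31<<0 -> acc=31 shift=7
  byte[8]=0x5B cont=0 payload=0x5B=91: acc |= 91<<7 -> acc=11679 shift=14 [end]
Varint 5: bytes[7:9] = 9F 5B -> value 11679 (2 byte(s))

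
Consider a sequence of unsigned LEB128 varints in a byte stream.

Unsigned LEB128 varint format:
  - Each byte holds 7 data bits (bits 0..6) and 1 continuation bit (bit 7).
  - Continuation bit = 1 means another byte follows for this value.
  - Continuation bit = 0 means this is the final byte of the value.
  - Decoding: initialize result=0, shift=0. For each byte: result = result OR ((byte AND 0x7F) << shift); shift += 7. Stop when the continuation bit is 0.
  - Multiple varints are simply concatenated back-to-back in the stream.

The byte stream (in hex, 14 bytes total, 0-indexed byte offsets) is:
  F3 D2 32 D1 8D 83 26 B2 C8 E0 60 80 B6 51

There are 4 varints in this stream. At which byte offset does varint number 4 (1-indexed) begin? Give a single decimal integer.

Answer: 11

Derivation:
  byte[0]=0xF3 cont=1 payload=0x73=115: acc |= 115<<0 -> acc=115 shift=7
  byte[1]=0xD2 cont=1 payload=0x52=82: acc |= 82<<7 -> acc=10611 shift=14
  byte[2]=0x32 cont=0 payload=0x32=50: acc |= 50<<14 -> acc=829811 shift=21 [end]
Varint 1: bytes[0:3] = F3 D2 32 -> value 829811 (3 byte(s))
  byte[3]=0xD1 cont=1 payload=0x51=81: acc |= 81<<0 -> acc=81 shift=7
  byte[4]=0x8D cont=1 payload=0x0D=13: acc |= 13<<7 -> acc=1745 shift=14
  byte[5]=0x83 cont=1 payload=0x03=3: acc |= 3<<14 -> acc=50897 shift=21
  byte[6]=0x26 cont=0 payload=0x26=38: acc |= 38<<21 -> acc=79742673 shift=28 [end]
Varint 2: bytes[3:7] = D1 8D 83 26 -> value 79742673 (4 byte(s))
  byte[7]=0xB2 cont=1 payload=0x32=50: acc |= 50<<0 -> acc=50 shift=7
  byte[8]=0xC8 cont=1 payload=0x48=72: acc |= 72<<7 -> acc=9266 shift=14
  byte[9]=0xE0 cont=1 payload=0x60=96: acc |= 96<<14 -> acc=1582130 shift=21
  byte[10]=0x60 cont=0 payload=0x60=96: acc |= 96<<21 -> acc=202908722 shift=28 [end]
Varint 3: bytes[7:11] = B2 C8 E0 60 -> value 202908722 (4 byte(s))
  byte[11]=0x80 cont=1 payload=0x00=0: acc |= 0<<0 -> acc=0 shift=7
  byte[12]=0xB6 cont=1 payload=0x36=54: acc |= 54<<7 -> acc=6912 shift=14
  byte[13]=0x51 cont=0 payload=0x51=81: acc |= 81<<14 -> acc=1334016 shift=21 [end]
Varint 4: bytes[11:14] = 80 B6 51 -> value 1334016 (3 byte(s))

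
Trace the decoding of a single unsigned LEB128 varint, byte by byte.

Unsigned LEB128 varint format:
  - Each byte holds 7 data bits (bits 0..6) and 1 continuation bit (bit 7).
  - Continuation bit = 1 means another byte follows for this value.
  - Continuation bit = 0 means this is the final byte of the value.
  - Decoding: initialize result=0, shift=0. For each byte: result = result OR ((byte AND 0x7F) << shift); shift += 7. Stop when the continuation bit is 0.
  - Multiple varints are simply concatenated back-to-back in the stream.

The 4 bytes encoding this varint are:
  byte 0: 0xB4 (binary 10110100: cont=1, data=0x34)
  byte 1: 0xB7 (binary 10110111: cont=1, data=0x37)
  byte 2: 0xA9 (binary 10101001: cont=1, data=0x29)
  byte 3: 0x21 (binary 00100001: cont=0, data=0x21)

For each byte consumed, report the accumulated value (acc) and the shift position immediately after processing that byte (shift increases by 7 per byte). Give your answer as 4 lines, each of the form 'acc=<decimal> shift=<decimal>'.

Answer: acc=52 shift=7
acc=7092 shift=14
acc=678836 shift=21
acc=69884852 shift=28

Derivation:
byte 0=0xB4: payload=0x34=52, contrib = 52<<0 = 52; acc -> 52, shift -> 7
byte 1=0xB7: payload=0x37=55, contrib = 55<<7 = 7040; acc -> 7092, shift -> 14
byte 2=0xA9: payload=0x29=41, contrib = 41<<14 = 671744; acc -> 678836, shift -> 21
byte 3=0x21: payload=0x21=33, contrib = 33<<21 = 69206016; acc -> 69884852, shift -> 28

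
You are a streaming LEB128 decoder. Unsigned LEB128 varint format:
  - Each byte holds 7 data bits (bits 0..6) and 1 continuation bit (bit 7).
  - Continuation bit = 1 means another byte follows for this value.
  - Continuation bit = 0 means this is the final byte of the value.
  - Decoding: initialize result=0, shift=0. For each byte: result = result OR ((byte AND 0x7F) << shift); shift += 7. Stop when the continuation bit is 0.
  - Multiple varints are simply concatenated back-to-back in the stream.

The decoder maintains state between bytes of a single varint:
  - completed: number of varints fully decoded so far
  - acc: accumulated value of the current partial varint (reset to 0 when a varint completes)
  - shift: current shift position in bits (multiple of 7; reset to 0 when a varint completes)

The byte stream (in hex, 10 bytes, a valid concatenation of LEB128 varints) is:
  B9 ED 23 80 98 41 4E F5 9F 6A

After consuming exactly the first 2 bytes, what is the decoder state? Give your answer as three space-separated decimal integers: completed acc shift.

byte[0]=0xB9 cont=1 payload=0x39: acc |= 57<<0 -> completed=0 acc=57 shift=7
byte[1]=0xED cont=1 payload=0x6D: acc |= 109<<7 -> completed=0 acc=14009 shift=14

Answer: 0 14009 14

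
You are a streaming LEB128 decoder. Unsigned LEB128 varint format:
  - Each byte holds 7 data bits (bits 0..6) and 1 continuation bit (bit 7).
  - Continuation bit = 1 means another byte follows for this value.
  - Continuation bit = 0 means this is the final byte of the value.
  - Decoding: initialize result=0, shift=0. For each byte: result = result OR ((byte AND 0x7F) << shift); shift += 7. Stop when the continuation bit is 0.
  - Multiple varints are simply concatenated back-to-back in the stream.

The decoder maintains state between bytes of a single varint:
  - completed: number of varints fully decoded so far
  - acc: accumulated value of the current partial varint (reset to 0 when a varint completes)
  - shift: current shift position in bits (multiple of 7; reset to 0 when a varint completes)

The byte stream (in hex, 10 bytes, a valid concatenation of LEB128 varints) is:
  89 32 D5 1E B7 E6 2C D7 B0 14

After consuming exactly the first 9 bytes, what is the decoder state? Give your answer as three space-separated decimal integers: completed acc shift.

Answer: 3 6231 14

Derivation:
byte[0]=0x89 cont=1 payload=0x09: acc |= 9<<0 -> completed=0 acc=9 shift=7
byte[1]=0x32 cont=0 payload=0x32: varint #1 complete (value=6409); reset -> completed=1 acc=0 shift=0
byte[2]=0xD5 cont=1 payload=0x55: acc |= 85<<0 -> completed=1 acc=85 shift=7
byte[3]=0x1E cont=0 payload=0x1E: varint #2 complete (value=3925); reset -> completed=2 acc=0 shift=0
byte[4]=0xB7 cont=1 payload=0x37: acc |= 55<<0 -> completed=2 acc=55 shift=7
byte[5]=0xE6 cont=1 payload=0x66: acc |= 102<<7 -> completed=2 acc=13111 shift=14
byte[6]=0x2C cont=0 payload=0x2C: varint #3 complete (value=734007); reset -> completed=3 acc=0 shift=0
byte[7]=0xD7 cont=1 payload=0x57: acc |= 87<<0 -> completed=3 acc=87 shift=7
byte[8]=0xB0 cont=1 payload=0x30: acc |= 48<<7 -> completed=3 acc=6231 shift=14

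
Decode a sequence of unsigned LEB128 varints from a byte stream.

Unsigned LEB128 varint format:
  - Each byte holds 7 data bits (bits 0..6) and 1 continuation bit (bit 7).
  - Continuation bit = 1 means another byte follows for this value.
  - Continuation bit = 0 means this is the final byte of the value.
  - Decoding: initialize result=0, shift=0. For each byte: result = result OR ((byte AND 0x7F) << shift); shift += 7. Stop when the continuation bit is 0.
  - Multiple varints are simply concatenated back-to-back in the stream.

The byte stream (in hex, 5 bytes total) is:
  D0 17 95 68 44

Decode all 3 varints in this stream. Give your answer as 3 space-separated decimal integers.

Answer: 3024 13333 68

Derivation:
  byte[0]=0xD0 cont=1 payload=0x50=80: acc |= 80<<0 -> acc=80 shift=7
  byte[1]=0x17 cont=0 payload=0x17=23: acc |= 23<<7 -> acc=3024 shift=14 [end]
Varint 1: bytes[0:2] = D0 17 -> value 3024 (2 byte(s))
  byte[2]=0x95 cont=1 payload=0x15=21: acc |= 21<<0 -> acc=21 shift=7
  byte[3]=0x68 cont=0 payload=0x68=104: acc |= 104<<7 -> acc=13333 shift=14 [end]
Varint 2: bytes[2:4] = 95 68 -> value 13333 (2 byte(s))
  byte[4]=0x44 cont=0 payload=0x44=68: acc |= 68<<0 -> acc=68 shift=7 [end]
Varint 3: bytes[4:5] = 44 -> value 68 (1 byte(s))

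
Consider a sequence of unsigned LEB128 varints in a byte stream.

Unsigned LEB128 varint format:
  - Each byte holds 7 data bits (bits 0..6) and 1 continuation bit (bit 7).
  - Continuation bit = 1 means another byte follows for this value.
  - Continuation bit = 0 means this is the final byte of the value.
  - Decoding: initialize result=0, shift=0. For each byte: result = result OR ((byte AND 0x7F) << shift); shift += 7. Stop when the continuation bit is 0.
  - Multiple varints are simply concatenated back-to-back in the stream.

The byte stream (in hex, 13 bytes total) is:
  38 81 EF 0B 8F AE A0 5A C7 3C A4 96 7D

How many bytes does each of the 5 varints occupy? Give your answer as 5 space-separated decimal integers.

  byte[0]=0x38 cont=0 payload=0x38=56: acc |= 56<<0 -> acc=56 shift=7 [end]
Varint 1: bytes[0:1] = 38 -> value 56 (1 byte(s))
  byte[1]=0x81 cont=1 payload=0x01=1: acc |= 1<<0 -> acc=1 shift=7
  byte[2]=0xEF cont=1 payload=0x6F=111: acc |= 111<<7 -> acc=14209 shift=14
  byte[3]=0x0B cont=0 payload=0x0B=11: acc |= 11<<14 -> acc=194433 shift=21 [end]
Varint 2: bytes[1:4] = 81 EF 0B -> value 194433 (3 byte(s))
  byte[4]=0x8F cont=1 payload=0x0F=15: acc |= 15<<0 -> acc=15 shift=7
  byte[5]=0xAE cont=1 payload=0x2E=46: acc |= 46<<7 -> acc=5903 shift=14
  byte[6]=0xA0 cont=1 payload=0x20=32: acc |= 32<<14 -> acc=530191 shift=21
  byte[7]=0x5A cont=0 payload=0x5A=90: acc |= 90<<21 -> acc=189273871 shift=28 [end]
Varint 3: bytes[4:8] = 8F AE A0 5A -> value 189273871 (4 byte(s))
  byte[8]=0xC7 cont=1 payload=0x47=71: acc |= 71<<0 -> acc=71 shift=7
  byte[9]=0x3C cont=0 payload=0x3C=60: acc |= 60<<7 -> acc=7751 shift=14 [end]
Varint 4: bytes[8:10] = C7 3C -> value 7751 (2 byte(s))
  byte[10]=0xA4 cont=1 payload=0x24=36: acc |= 36<<0 -> acc=36 shift=7
  byte[11]=0x96 cont=1 payload=0x16=22: acc |= 22<<7 -> acc=2852 shift=14
  byte[12]=0x7D cont=0 payload=0x7D=125: acc |= 125<<14 -> acc=2050852 shift=21 [end]
Varint 5: bytes[10:13] = A4 96 7D -> value 2050852 (3 byte(s))

Answer: 1 3 4 2 3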